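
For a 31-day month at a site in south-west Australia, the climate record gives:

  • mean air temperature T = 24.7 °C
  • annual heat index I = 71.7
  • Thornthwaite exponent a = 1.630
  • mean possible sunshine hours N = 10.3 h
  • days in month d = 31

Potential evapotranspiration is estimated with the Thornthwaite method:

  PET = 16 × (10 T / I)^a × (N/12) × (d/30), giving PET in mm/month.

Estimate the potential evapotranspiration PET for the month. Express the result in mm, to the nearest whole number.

10T/I = 10 × 24.7 / 71.7 = 3.4449
(10T/I)^a = 3.4449^1.630 = 7.5093
Uncorrected PET = 16 × 7.5093 = 120.149 mm
Correction = (N/12)(d/30) = (10.3/12)(31/30) = 0.8869
PET = 120.149 × 0.8869 = 106.560 mm/month

107 mm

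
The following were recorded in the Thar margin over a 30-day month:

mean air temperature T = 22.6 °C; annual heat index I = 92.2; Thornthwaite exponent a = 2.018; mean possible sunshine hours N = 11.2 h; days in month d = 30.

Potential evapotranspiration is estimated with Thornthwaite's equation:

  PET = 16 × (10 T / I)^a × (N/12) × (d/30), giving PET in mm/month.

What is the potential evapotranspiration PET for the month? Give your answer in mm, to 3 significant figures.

10T/I = 10 × 22.6 / 92.2 = 2.4512
(10T/I)^a = 2.4512^2.018 = 6.1061
Uncorrected PET = 16 × 6.1061 = 97.698 mm
Correction = (N/12)(d/30) = (11.2/12)(30/30) = 0.9333
PET = 97.698 × 0.9333 = 91.182 mm/month

91.2 mm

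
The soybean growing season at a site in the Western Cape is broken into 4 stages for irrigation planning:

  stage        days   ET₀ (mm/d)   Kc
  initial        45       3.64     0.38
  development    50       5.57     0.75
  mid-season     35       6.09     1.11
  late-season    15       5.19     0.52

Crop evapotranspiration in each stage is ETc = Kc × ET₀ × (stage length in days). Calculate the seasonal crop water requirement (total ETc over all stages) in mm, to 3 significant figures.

548 mm

initial: 0.38 × 3.64 × 45 = 62.24 mm
development: 0.75 × 5.57 × 50 = 208.88 mm
mid-season: 1.11 × 6.09 × 35 = 236.60 mm
late-season: 0.52 × 5.19 × 15 = 40.48 mm
Seasonal total = 548.20 mm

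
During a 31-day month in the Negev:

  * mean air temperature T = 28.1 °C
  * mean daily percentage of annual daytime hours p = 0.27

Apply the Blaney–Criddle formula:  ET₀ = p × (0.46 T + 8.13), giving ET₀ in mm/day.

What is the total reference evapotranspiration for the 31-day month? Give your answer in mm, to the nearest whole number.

ET₀ = 0.27 × (0.46 × 28.1 + 8.13) = 0.27 × 21.056 = 5.6851 mm/d
Monthly total = 5.6851 × 31 = 176.238 mm

176 mm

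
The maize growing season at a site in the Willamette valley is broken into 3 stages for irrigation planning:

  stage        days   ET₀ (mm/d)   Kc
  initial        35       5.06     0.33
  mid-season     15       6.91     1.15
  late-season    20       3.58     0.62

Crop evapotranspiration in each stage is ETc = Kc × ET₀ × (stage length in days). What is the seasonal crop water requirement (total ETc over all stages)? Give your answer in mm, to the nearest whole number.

initial: 0.33 × 5.06 × 35 = 58.44 mm
mid-season: 1.15 × 6.91 × 15 = 119.20 mm
late-season: 0.62 × 3.58 × 20 = 44.39 mm
Seasonal total = 222.03 mm

222 mm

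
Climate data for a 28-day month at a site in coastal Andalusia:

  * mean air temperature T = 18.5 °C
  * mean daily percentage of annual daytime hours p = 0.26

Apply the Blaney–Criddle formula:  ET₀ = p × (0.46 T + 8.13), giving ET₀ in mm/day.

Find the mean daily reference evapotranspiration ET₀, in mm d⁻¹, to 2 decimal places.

ET₀ = 0.26 × (0.46 × 18.5 + 8.13) = 0.26 × 16.640 = 4.3264 mm/d

4.33 mm d⁻¹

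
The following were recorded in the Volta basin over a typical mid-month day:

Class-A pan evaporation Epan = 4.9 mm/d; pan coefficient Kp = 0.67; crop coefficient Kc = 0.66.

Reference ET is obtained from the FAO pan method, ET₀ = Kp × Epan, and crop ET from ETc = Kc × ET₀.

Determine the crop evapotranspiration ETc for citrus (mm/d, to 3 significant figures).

ET₀ = 0.67 × 4.9 = 3.2830 mm/d
ETc = Kc × ET₀ = 0.66 × 3.2830 = 2.1668 mm/d

2.17 mm/d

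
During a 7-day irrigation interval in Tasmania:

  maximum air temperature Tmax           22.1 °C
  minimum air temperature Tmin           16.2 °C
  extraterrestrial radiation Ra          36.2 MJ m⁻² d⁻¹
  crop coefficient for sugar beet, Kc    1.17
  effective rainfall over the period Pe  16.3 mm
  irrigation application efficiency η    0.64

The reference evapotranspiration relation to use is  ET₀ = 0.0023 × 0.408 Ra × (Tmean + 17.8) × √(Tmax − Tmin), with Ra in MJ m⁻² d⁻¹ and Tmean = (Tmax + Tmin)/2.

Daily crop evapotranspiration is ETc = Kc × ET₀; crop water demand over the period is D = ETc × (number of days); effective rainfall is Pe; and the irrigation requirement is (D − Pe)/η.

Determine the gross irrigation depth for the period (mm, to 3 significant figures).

Tmean = (22.1 + 16.2)/2 = 19.15 °C
0.408 Ra = 0.408 × 36.2 = 14.7696 mm/d equivalent
ET₀ = 0.0023 × 14.7696 × (19.15 + 17.8) × √5.9 = 0.0023 × 14.7696 × 36.95 × 2.4290 = 3.0489 mm/d
ETc = Kc × ET₀ = 1.17 × 3.0489 = 3.5672 mm/d
Crop demand D = ETc × 7 d = 3.5672 × 7 = 24.970 mm
D − Pe = 24.970 − 16.3 = 8.670 mm
Gross irrigation = 8.670 / 0.64 = 13.547 mm

13.5 mm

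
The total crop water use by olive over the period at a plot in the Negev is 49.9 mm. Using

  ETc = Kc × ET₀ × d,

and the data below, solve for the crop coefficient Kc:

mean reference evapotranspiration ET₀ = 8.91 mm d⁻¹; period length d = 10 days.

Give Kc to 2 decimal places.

ETc = Kc × ET₀ × d  ⇒  Kc = ETc / (ET₀ × d)
Kc = 49.9 / (8.91 × 10) = 49.9 / 89.10 = 0.5600

0.56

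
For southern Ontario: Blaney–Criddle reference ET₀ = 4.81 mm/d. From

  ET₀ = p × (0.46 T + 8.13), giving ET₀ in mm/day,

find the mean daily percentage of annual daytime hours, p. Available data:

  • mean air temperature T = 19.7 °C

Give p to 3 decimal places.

p = ET₀ / (0.46 T + 8.13) = 4.81 / (0.46 × 19.7 + 8.13) = 4.81 / 17.192 = 0.2798

0.280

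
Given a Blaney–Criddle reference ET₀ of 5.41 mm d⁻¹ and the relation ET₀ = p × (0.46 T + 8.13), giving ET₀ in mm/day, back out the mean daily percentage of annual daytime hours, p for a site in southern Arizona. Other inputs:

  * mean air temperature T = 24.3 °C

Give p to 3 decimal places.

p = ET₀ / (0.46 T + 8.13) = 5.41 / (0.46 × 24.3 + 8.13) = 5.41 / 19.308 = 0.2802

0.280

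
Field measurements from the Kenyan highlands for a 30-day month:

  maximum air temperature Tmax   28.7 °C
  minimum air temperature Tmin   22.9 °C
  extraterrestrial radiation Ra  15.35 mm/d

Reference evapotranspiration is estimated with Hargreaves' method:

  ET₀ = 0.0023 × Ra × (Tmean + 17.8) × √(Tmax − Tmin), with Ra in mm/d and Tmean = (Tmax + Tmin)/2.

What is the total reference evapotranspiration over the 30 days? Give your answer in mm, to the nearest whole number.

111 mm

Tmean = (28.7 + 22.9)/2 = 25.80 °C
ET₀ = 0.0023 × 15.35 × (25.80 + 17.8) × √5.8 = 0.0023 × 15.35 × 43.60 × 2.4083 = 3.7071 mm/d
Over 30 days: 3.7071 × 30 = 111.213 mm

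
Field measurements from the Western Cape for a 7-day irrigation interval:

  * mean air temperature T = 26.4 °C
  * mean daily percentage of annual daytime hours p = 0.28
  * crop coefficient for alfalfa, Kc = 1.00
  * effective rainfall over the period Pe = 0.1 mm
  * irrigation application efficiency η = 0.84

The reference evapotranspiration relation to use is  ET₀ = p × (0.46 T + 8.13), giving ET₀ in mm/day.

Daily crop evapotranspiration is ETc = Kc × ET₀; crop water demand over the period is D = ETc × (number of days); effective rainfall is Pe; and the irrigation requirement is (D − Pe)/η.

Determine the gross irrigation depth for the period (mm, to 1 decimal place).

47.2 mm

ET₀ = 0.28 × (0.46 × 26.4 + 8.13) = 0.28 × 20.274 = 5.6767 mm/d
ETc = Kc × ET₀ = 1.00 × 5.6767 = 5.6767 mm/d
Crop demand D = ETc × 7 d = 5.6767 × 7 = 39.737 mm
D − Pe = 39.737 − 0.1 = 39.637 mm
Gross irrigation = 39.637 / 0.84 = 47.187 mm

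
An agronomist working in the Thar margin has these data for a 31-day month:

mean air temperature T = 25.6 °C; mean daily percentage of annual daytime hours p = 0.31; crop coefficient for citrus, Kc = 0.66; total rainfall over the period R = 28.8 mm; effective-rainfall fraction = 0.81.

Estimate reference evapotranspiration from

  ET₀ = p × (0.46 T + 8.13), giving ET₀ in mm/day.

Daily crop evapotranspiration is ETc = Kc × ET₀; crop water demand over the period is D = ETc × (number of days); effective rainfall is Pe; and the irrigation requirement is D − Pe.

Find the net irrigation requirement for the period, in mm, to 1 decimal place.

102.9 mm

ET₀ = 0.31 × (0.46 × 25.6 + 8.13) = 0.31 × 19.906 = 6.1709 mm/d
ETc = Kc × ET₀ = 0.66 × 6.1709 = 4.0728 mm/d
Crop demand D = ETc × 31 d = 4.0728 × 31 = 126.257 mm
Pe = 0.81 × 28.8 = 23.328 mm
D − Pe = 126.257 − 23.328 = 102.929 mm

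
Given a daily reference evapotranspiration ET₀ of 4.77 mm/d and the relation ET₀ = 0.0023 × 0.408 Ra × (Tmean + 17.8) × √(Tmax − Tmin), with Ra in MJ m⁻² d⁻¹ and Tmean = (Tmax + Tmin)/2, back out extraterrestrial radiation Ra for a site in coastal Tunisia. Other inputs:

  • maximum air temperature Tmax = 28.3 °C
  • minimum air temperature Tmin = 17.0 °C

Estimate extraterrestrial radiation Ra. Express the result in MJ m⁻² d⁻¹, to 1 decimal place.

Tmean = (28.3+17.0)/2 = 22.65 °C; ΔT = 11.3
Ra = ET₀ / [0.0023 × 0.408 × (Tmean+17.8) × √ΔT]
   = 4.77 / (0.0023 × 0.408 × 40.45 × 3.3615) = 37.383 MJ m⁻² d⁻¹

37.4 MJ m⁻² d⁻¹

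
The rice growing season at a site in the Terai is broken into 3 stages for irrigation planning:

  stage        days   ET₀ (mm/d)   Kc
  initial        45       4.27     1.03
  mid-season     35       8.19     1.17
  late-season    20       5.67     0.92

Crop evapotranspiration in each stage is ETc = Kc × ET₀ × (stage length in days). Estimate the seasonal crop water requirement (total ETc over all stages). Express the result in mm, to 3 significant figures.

initial: 1.03 × 4.27 × 45 = 197.91 mm
mid-season: 1.17 × 8.19 × 35 = 335.38 mm
late-season: 0.92 × 5.67 × 20 = 104.33 mm
Seasonal total = 637.62 mm

638 mm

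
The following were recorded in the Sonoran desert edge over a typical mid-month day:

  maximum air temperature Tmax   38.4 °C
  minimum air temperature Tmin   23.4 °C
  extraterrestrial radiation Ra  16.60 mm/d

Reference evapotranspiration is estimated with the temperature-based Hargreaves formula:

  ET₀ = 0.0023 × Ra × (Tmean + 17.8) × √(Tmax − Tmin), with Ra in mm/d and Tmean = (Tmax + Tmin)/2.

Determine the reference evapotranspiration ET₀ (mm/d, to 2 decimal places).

Tmean = (38.4 + 23.4)/2 = 30.90 °C
ET₀ = 0.0023 × 16.60 × (30.90 + 17.8) × √15.0 = 0.0023 × 16.60 × 48.70 × 3.8730 = 7.2013 mm/d

7.20 mm/d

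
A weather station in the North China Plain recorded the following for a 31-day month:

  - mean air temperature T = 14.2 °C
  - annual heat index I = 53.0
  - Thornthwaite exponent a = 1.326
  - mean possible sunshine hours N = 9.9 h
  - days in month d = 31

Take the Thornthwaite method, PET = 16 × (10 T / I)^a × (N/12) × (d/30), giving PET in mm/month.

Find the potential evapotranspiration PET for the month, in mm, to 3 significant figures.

50.4 mm

10T/I = 10 × 14.2 / 53.0 = 2.6792
(10T/I)^a = 2.6792^1.326 = 3.6943
Uncorrected PET = 16 × 3.6943 = 59.109 mm
Correction = (N/12)(d/30) = (9.9/12)(31/30) = 0.8525
PET = 59.109 × 0.8525 = 50.390 mm/month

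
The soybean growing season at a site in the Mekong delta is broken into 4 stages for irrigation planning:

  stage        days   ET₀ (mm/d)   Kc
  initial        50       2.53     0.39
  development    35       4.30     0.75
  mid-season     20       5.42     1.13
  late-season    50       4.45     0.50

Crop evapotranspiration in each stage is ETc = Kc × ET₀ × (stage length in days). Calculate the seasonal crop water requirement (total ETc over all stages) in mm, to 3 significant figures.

initial: 0.39 × 2.53 × 50 = 49.34 mm
development: 0.75 × 4.30 × 35 = 112.88 mm
mid-season: 1.13 × 5.42 × 20 = 122.49 mm
late-season: 0.50 × 4.45 × 50 = 111.25 mm
Seasonal total = 395.96 mm

396 mm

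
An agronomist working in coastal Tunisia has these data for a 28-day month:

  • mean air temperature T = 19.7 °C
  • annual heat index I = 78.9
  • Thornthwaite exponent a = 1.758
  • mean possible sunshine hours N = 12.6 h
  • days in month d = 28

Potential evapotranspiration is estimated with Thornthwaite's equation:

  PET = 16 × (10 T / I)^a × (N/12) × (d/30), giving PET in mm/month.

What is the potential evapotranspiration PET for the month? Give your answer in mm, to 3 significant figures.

10T/I = 10 × 19.7 / 78.9 = 2.4968
(10T/I)^a = 2.4968^1.758 = 4.9957
Uncorrected PET = 16 × 4.9957 = 79.931 mm
Correction = (N/12)(d/30) = (12.6/12)(28/30) = 0.9800
PET = 79.931 × 0.9800 = 78.332 mm/month

78.3 mm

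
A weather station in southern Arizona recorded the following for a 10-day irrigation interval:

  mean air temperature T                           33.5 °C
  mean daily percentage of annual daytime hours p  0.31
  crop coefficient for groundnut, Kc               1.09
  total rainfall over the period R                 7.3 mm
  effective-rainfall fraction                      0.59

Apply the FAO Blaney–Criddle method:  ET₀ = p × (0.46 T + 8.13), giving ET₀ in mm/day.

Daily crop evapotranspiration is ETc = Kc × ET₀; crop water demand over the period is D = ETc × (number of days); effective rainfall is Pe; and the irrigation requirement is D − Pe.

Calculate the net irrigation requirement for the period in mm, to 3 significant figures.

75.2 mm

ET₀ = 0.31 × (0.46 × 33.5 + 8.13) = 0.31 × 23.540 = 7.2974 mm/d
ETc = Kc × ET₀ = 1.09 × 7.2974 = 7.9542 mm/d
Crop demand D = ETc × 10 d = 7.9542 × 10 = 79.542 mm
Pe = 0.59 × 7.3 = 4.307 mm
D − Pe = 79.542 − 4.307 = 75.235 mm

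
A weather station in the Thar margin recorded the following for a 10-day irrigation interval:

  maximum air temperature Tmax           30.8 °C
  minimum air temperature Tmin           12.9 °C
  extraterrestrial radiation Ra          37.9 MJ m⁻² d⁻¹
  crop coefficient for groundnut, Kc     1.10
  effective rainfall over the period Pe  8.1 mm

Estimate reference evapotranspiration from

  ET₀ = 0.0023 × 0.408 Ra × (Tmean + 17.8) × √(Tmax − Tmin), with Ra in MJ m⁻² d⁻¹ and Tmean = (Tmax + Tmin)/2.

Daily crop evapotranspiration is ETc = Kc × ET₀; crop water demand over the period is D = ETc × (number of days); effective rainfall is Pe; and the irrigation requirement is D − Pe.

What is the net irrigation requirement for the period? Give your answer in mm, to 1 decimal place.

57.5 mm

Tmean = (30.8 + 12.9)/2 = 21.85 °C
0.408 Ra = 0.408 × 37.9 = 15.4632 mm/d equivalent
ET₀ = 0.0023 × 15.4632 × (21.85 + 17.8) × √17.9 = 0.0023 × 15.4632 × 39.65 × 4.2308 = 5.9661 mm/d
ETc = Kc × ET₀ = 1.10 × 5.9661 = 6.5627 mm/d
Crop demand D = ETc × 10 d = 6.5627 × 10 = 65.627 mm
D − Pe = 65.627 − 8.1 = 57.527 mm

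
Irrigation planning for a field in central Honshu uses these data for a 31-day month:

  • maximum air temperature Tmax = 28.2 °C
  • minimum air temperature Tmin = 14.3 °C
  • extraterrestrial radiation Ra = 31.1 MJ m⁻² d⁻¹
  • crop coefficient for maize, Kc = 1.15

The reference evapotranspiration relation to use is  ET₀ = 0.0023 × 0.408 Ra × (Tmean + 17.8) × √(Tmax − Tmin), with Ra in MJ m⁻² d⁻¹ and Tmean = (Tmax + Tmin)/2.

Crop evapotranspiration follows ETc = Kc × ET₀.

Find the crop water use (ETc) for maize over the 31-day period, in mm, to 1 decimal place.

Tmean = (28.2 + 14.3)/2 = 21.25 °C
0.408 Ra = 0.408 × 31.1 = 12.6888 mm/d equivalent
ET₀ = 0.0023 × 12.6888 × (21.25 + 17.8) × √13.9 = 0.0023 × 12.6888 × 39.05 × 3.7283 = 4.2489 mm/d
ETc = Kc × ET₀ = 1.15 × 4.2489 = 4.8862 mm/d
Over 31 days: 4.8862 × 31 = 151.472 mm

151.5 mm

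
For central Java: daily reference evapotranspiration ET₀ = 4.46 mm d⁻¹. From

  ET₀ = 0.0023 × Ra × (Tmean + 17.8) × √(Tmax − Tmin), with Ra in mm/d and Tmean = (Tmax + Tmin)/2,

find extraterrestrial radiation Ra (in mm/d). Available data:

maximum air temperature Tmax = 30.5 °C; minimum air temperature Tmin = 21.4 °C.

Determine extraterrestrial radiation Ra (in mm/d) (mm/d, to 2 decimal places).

Tmean = 25.95 °C; √ΔT = 3.0166
Ra = ET₀ / [0.0023 × (Tmean+17.8) × √ΔT] = 4.46 / (0.0023 × 43.75 × 3.0166) = 14.693 mm/d

14.69 mm/d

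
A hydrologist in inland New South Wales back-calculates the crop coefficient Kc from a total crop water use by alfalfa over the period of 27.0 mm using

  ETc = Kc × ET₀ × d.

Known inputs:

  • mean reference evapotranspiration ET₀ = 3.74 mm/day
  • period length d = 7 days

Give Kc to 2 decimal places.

ETc = Kc × ET₀ × d  ⇒  Kc = ETc / (ET₀ × d)
Kc = 27.0 / (3.74 × 7) = 27.0 / 26.18 = 1.0313

1.03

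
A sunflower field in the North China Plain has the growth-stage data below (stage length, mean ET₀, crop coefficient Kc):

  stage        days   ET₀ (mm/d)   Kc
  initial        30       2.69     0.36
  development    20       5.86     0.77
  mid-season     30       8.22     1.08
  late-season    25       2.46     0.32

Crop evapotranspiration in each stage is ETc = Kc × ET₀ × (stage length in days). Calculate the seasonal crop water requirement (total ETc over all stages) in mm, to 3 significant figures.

405 mm

initial: 0.36 × 2.69 × 30 = 29.05 mm
development: 0.77 × 5.86 × 20 = 90.24 mm
mid-season: 1.08 × 8.22 × 30 = 266.33 mm
late-season: 0.32 × 2.46 × 25 = 19.68 mm
Seasonal total = 405.30 mm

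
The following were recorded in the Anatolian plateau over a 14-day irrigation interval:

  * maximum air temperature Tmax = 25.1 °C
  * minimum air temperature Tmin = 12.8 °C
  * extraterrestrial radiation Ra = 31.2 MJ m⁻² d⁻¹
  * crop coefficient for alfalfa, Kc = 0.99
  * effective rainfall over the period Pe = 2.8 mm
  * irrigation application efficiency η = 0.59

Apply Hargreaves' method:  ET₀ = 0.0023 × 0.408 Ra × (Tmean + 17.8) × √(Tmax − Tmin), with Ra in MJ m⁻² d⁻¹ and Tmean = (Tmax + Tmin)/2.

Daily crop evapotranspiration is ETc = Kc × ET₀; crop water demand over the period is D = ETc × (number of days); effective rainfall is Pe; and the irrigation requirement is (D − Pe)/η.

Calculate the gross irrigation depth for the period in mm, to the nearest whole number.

84 mm

Tmean = (25.1 + 12.8)/2 = 18.95 °C
0.408 Ra = 0.408 × 31.2 = 12.7296 mm/d equivalent
ET₀ = 0.0023 × 12.7296 × (18.95 + 17.8) × √12.3 = 0.0023 × 12.7296 × 36.75 × 3.5071 = 3.7735 mm/d
ETc = Kc × ET₀ = 0.99 × 3.7735 = 3.7358 mm/d
Crop demand D = ETc × 14 d = 3.7358 × 14 = 52.301 mm
D − Pe = 52.301 − 2.8 = 49.501 mm
Gross irrigation = 49.501 / 0.59 = 83.900 mm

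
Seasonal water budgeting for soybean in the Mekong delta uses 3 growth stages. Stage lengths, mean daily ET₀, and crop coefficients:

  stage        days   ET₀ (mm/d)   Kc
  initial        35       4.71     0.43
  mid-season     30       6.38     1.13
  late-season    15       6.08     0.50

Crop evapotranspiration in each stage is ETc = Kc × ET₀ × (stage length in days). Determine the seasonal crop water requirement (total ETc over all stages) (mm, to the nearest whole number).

initial: 0.43 × 4.71 × 35 = 70.89 mm
mid-season: 1.13 × 6.38 × 30 = 216.28 mm
late-season: 0.50 × 6.08 × 15 = 45.60 mm
Seasonal total = 332.77 mm

333 mm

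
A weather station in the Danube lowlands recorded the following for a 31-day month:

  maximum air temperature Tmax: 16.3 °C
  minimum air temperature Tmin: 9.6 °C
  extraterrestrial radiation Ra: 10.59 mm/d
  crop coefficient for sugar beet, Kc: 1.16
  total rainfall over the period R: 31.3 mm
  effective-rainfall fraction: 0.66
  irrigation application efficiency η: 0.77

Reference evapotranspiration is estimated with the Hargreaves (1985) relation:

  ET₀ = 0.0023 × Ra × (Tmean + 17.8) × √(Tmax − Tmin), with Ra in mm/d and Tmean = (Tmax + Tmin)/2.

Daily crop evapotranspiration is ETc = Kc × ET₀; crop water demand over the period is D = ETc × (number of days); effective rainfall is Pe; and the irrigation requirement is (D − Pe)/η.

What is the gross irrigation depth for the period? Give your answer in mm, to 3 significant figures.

63.7 mm

Tmean = (16.3 + 9.6)/2 = 12.95 °C
ET₀ = 0.0023 × 10.59 × (12.95 + 17.8) × √6.7 = 0.0023 × 10.59 × 30.75 × 2.5884 = 1.9387 mm/d
ETc = Kc × ET₀ = 1.16 × 1.9387 = 2.2489 mm/d
Crop demand D = ETc × 31 d = 2.2489 × 31 = 69.716 mm
Pe = 0.66 × 31.3 = 20.658 mm
D − Pe = 69.716 − 20.658 = 49.058 mm
Gross irrigation = 49.058 / 0.77 = 63.712 mm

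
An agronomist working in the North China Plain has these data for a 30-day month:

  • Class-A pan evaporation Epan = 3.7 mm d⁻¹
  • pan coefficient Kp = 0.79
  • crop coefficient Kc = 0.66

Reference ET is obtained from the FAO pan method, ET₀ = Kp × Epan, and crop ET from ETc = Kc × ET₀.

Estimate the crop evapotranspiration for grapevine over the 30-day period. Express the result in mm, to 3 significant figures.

ET₀ = 0.79 × 3.7 = 2.9230 mm/d
ETc = Kc × ET₀ = 0.66 × 2.9230 = 1.9292 mm/d
Over 30 days: 1.9292 × 30 = 57.876 mm

57.9 mm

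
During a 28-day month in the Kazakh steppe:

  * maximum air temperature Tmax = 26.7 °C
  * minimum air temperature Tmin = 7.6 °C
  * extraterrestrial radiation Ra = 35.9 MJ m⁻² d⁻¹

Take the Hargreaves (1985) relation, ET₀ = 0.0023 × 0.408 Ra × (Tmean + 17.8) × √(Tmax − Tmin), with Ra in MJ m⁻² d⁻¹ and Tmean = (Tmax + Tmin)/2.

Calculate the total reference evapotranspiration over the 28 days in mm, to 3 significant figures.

Tmean = (26.7 + 7.6)/2 = 17.15 °C
0.408 Ra = 0.408 × 35.9 = 14.6472 mm/d equivalent
ET₀ = 0.0023 × 14.6472 × (17.15 + 17.8) × √19.1 = 0.0023 × 14.6472 × 34.95 × 4.3704 = 5.1458 mm/d
Over 28 days: 5.1458 × 28 = 144.082 mm

144 mm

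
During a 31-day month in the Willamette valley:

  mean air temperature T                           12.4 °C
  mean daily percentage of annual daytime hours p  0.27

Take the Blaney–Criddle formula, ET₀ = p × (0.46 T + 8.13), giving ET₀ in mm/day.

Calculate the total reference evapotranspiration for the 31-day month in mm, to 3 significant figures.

ET₀ = 0.27 × (0.46 × 12.4 + 8.13) = 0.27 × 13.834 = 3.7352 mm/d
Monthly total = 3.7352 × 31 = 115.791 mm

116 mm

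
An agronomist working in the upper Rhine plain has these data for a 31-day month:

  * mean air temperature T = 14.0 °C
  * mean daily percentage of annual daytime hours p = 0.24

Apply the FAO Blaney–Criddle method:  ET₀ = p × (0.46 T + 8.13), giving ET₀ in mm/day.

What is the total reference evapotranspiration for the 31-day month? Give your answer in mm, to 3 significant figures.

108 mm

ET₀ = 0.24 × (0.46 × 14.0 + 8.13) = 0.24 × 14.570 = 3.4968 mm/d
Monthly total = 3.4968 × 31 = 108.401 mm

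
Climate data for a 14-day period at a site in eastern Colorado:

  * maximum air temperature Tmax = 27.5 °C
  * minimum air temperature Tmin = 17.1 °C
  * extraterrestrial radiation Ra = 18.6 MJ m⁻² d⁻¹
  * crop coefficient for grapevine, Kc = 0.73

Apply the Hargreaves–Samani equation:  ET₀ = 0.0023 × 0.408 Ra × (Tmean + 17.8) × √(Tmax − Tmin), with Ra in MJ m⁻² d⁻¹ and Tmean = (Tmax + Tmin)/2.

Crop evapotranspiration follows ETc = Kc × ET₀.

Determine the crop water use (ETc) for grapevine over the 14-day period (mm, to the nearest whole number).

23 mm

Tmean = (27.5 + 17.1)/2 = 22.30 °C
0.408 Ra = 0.408 × 18.6 = 7.5888 mm/d equivalent
ET₀ = 0.0023 × 7.5888 × (22.30 + 17.8) × √10.4 = 0.0023 × 7.5888 × 40.10 × 3.2249 = 2.2572 mm/d
ETc = Kc × ET₀ = 0.73 × 2.2572 = 1.6478 mm/d
Over 14 days: 1.6478 × 14 = 23.069 mm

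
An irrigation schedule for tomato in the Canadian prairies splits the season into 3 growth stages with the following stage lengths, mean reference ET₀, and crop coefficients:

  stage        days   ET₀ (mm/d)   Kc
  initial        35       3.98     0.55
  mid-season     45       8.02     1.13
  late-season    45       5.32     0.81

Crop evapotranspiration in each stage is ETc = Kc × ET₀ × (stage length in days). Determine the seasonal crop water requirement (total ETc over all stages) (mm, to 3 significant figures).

678 mm

initial: 0.55 × 3.98 × 35 = 76.62 mm
mid-season: 1.13 × 8.02 × 45 = 407.82 mm
late-season: 0.81 × 5.32 × 45 = 193.91 mm
Seasonal total = 678.35 mm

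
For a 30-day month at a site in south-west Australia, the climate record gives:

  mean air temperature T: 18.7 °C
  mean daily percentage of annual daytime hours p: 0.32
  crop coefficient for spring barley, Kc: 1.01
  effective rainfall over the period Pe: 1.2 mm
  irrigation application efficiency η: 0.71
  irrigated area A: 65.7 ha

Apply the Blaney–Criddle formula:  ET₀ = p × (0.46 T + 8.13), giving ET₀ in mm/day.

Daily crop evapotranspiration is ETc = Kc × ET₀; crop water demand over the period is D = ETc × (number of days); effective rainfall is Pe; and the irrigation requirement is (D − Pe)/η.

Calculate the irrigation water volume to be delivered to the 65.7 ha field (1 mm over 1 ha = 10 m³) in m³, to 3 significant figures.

ET₀ = 0.32 × (0.46 × 18.7 + 8.13) = 0.32 × 16.732 = 5.3542 mm/d
ETc = Kc × ET₀ = 1.01 × 5.3542 = 5.4077 mm/d
Crop demand D = ETc × 30 d = 5.4077 × 30 = 162.231 mm
D − Pe = 162.231 − 1.2 = 161.031 mm
Gross irrigation = 161.031 / 0.71 = 226.804 mm
Volume = 226.804 mm × 65.7 ha × 10 = 149010.2 m³

149000 m³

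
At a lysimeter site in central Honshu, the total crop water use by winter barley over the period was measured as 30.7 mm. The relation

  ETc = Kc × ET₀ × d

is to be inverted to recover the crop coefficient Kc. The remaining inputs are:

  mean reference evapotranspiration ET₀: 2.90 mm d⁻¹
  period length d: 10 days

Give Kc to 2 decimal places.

ETc = Kc × ET₀ × d  ⇒  Kc = ETc / (ET₀ × d)
Kc = 30.7 / (2.90 × 10) = 30.7 / 29.00 = 1.0586

1.06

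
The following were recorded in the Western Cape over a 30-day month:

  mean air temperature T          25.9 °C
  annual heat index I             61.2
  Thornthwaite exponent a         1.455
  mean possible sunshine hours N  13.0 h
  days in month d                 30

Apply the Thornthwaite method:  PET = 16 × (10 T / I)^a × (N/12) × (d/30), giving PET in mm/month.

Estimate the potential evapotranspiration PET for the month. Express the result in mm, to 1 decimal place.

10T/I = 10 × 25.9 / 61.2 = 4.2320
(10T/I)^a = 4.2320^1.455 = 8.1588
Uncorrected PET = 16 × 8.1588 = 130.541 mm
Correction = (N/12)(d/30) = (13.0/12)(30/30) = 1.0833
PET = 130.541 × 1.0833 = 141.415 mm/month

141.4 mm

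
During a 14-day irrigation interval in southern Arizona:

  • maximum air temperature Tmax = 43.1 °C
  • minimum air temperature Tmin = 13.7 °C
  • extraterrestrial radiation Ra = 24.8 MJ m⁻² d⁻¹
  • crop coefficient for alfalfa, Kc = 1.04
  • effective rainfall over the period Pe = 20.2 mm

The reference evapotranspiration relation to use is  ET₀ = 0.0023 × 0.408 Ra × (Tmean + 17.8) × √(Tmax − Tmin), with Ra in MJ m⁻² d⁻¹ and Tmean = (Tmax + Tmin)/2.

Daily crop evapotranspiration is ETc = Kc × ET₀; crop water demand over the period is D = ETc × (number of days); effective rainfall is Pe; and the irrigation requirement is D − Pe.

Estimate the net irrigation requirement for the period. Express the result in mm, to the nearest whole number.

Tmean = (43.1 + 13.7)/2 = 28.40 °C
0.408 Ra = 0.408 × 24.8 = 10.1184 mm/d equivalent
ET₀ = 0.0023 × 10.1184 × (28.40 + 17.8) × √29.4 = 0.0023 × 10.1184 × 46.20 × 5.4222 = 5.8298 mm/d
ETc = Kc × ET₀ = 1.04 × 5.8298 = 6.0630 mm/d
Crop demand D = ETc × 14 d = 6.0630 × 14 = 84.882 mm
D − Pe = 84.882 − 20.2 = 64.682 mm

65 mm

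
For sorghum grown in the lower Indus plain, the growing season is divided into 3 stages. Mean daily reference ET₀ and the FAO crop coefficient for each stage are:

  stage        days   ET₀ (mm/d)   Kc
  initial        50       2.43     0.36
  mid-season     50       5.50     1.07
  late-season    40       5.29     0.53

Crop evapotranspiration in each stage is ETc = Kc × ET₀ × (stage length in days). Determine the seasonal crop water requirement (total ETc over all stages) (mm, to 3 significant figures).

450 mm

initial: 0.36 × 2.43 × 50 = 43.74 mm
mid-season: 1.07 × 5.50 × 50 = 294.25 mm
late-season: 0.53 × 5.29 × 40 = 112.15 mm
Seasonal total = 450.14 mm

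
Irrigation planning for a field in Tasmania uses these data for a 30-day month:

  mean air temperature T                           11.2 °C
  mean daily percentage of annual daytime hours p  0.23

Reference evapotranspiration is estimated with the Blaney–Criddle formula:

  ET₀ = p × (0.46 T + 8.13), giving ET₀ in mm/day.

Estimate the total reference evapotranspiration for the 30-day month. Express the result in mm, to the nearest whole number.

ET₀ = 0.23 × (0.46 × 11.2 + 8.13) = 0.23 × 13.282 = 3.0549 mm/d
Monthly total = 3.0549 × 30 = 91.647 mm

92 mm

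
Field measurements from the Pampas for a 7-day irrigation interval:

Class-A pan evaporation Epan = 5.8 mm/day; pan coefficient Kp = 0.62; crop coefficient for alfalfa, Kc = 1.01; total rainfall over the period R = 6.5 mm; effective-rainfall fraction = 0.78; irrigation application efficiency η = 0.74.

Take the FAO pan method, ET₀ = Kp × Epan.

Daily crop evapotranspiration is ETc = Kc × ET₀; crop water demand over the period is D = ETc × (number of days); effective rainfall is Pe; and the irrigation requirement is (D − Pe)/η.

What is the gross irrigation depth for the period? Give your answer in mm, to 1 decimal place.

27.5 mm

ET₀ = 0.62 × 5.8 = 3.5960 mm/d
ETc = Kc × ET₀ = 1.01 × 3.5960 = 3.6320 mm/d
Crop demand D = ETc × 7 d = 3.6320 × 7 = 25.424 mm
Pe = 0.78 × 6.5 = 5.070 mm
D − Pe = 25.424 − 5.070 = 20.354 mm
Gross irrigation = 20.354 / 0.74 = 27.505 mm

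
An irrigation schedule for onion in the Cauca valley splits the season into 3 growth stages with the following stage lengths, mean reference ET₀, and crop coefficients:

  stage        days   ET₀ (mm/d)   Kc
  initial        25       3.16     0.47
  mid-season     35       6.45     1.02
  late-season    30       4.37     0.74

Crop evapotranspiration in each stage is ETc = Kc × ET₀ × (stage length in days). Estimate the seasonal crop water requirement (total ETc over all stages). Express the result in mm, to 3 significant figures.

364 mm

initial: 0.47 × 3.16 × 25 = 37.13 mm
mid-season: 1.02 × 6.45 × 35 = 230.27 mm
late-season: 0.74 × 4.37 × 30 = 97.01 mm
Seasonal total = 364.41 mm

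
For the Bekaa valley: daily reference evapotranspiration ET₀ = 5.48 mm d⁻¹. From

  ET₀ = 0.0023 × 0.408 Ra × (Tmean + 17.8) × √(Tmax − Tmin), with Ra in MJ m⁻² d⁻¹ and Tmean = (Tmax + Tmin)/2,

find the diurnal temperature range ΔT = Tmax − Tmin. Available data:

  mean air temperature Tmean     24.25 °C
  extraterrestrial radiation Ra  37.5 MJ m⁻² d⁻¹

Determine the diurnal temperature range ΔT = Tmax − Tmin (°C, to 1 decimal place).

13.7 °C

√ΔT = ET₀ / [0.0023 × 0.408 × Ra × (Tmean+17.8)] = 5.48 / (0.0023 × 15.3000 × 42.05) = 3.7034
ΔT = 3.7034² = 13.715 °C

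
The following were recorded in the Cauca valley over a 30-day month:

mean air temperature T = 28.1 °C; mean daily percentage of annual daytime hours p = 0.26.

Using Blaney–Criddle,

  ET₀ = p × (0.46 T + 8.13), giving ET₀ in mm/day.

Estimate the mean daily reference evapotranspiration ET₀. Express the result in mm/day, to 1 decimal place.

5.5 mm/day

ET₀ = 0.26 × (0.46 × 28.1 + 8.13) = 0.26 × 21.056 = 5.4746 mm/d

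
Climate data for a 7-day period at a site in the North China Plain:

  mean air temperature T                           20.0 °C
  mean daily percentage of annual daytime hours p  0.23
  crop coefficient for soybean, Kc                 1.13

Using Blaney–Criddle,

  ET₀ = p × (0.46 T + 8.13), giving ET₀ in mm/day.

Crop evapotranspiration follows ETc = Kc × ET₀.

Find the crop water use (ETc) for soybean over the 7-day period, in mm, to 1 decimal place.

31.5 mm

ET₀ = 0.23 × (0.46 × 20.0 + 8.13) = 0.23 × 17.330 = 3.9859 mm/d
ETc = Kc × ET₀ = 1.13 × 3.9859 = 4.5041 mm/d
Over 7 days: 4.5041 × 7 = 31.529 mm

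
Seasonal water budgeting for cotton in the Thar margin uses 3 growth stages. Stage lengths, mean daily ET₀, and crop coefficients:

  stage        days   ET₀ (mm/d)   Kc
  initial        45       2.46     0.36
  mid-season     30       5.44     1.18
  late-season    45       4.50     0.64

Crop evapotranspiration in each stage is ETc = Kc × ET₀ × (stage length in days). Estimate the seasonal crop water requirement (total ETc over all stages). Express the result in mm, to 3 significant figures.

initial: 0.36 × 2.46 × 45 = 39.85 mm
mid-season: 1.18 × 5.44 × 30 = 192.58 mm
late-season: 0.64 × 4.50 × 45 = 129.60 mm
Seasonal total = 362.03 mm

362 mm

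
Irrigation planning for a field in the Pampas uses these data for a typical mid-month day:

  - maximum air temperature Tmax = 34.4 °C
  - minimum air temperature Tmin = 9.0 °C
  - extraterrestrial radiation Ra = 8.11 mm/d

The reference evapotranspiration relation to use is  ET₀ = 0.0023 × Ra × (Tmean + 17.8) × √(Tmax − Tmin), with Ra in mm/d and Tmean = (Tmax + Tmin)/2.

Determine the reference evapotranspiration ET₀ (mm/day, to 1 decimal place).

3.7 mm/day

Tmean = (34.4 + 9.0)/2 = 21.70 °C
ET₀ = 0.0023 × 8.11 × (21.70 + 17.8) × √25.4 = 0.0023 × 8.11 × 39.50 × 5.0398 = 3.7133 mm/d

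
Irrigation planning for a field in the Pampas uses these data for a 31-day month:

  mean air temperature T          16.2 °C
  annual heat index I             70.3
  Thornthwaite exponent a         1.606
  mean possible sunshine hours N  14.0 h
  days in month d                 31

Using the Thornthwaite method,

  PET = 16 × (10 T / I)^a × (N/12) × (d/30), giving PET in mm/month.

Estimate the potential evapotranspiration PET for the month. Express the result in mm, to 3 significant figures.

73.7 mm

10T/I = 10 × 16.2 / 70.3 = 2.3044
(10T/I)^a = 2.3044^1.606 = 3.8218
Uncorrected PET = 16 × 3.8218 = 61.149 mm
Correction = (N/12)(d/30) = (14.0/12)(31/30) = 1.2056
PET = 61.149 × 1.2056 = 73.721 mm/month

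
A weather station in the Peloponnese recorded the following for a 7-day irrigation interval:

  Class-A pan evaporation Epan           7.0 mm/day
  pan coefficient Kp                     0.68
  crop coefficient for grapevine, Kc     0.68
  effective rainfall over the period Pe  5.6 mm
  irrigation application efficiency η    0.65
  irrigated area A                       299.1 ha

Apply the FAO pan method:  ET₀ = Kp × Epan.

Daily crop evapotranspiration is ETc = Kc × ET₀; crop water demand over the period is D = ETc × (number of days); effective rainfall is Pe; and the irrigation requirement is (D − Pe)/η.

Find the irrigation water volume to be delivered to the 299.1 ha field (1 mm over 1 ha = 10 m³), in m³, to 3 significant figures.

ET₀ = 0.68 × 7.0 = 4.7600 mm/d
ETc = Kc × ET₀ = 0.68 × 4.7600 = 3.2368 mm/d
Crop demand D = ETc × 7 d = 3.2368 × 7 = 22.658 mm
D − Pe = 22.658 − 5.6 = 17.058 mm
Gross irrigation = 17.058 / 0.65 = 26.243 mm
Volume = 26.243 mm × 299.1 ha × 10 = 78492.8 m³

78500 m³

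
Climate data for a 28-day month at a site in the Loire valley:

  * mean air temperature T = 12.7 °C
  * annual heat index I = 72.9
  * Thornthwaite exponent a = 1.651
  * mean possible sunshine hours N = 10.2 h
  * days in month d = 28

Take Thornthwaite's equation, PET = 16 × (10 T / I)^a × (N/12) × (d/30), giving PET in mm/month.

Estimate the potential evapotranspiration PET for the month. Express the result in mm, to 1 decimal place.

31.7 mm

10T/I = 10 × 12.7 / 72.9 = 1.7421
(10T/I)^a = 1.7421^1.651 = 2.5004
Uncorrected PET = 16 × 2.5004 = 40.006 mm
Correction = (N/12)(d/30) = (10.2/12)(28/30) = 0.7933
PET = 40.006 × 0.7933 = 31.737 mm/month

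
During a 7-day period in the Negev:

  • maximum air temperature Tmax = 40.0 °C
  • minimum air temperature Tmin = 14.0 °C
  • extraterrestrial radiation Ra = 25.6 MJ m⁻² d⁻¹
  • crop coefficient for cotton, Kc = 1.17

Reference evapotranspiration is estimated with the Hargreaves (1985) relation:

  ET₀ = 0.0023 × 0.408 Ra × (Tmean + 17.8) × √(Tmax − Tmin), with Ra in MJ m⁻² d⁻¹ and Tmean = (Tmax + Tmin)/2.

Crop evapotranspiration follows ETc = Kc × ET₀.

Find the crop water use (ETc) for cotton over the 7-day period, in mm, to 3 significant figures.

Tmean = (40.0 + 14.0)/2 = 27.00 °C
0.408 Ra = 0.408 × 25.6 = 10.4448 mm/d equivalent
ET₀ = 0.0023 × 10.4448 × (27.00 + 17.8) × √26.0 = 0.0023 × 10.4448 × 44.80 × 5.0990 = 5.4877 mm/d
ETc = Kc × ET₀ = 1.17 × 5.4877 = 6.4206 mm/d
Over 7 days: 6.4206 × 7 = 44.944 mm

44.9 mm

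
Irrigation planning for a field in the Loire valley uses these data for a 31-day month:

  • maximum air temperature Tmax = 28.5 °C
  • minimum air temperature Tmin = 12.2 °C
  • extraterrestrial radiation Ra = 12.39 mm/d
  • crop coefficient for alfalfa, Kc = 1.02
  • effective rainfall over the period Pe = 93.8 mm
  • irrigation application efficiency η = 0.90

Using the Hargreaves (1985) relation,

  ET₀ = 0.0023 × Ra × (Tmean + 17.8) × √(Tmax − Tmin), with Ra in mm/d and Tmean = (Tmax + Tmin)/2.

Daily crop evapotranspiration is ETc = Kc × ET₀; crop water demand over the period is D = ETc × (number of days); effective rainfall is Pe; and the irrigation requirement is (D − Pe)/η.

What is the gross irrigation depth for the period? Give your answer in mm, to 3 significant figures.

50.0 mm

Tmean = (28.5 + 12.2)/2 = 20.35 °C
ET₀ = 0.0023 × 12.39 × (20.35 + 17.8) × √16.3 = 0.0023 × 12.39 × 38.15 × 4.0373 = 4.3892 mm/d
ETc = Kc × ET₀ = 1.02 × 4.3892 = 4.4770 mm/d
Crop demand D = ETc × 31 d = 4.4770 × 31 = 138.787 mm
D − Pe = 138.787 − 93.8 = 44.987 mm
Gross irrigation = 44.987 / 0.90 = 49.986 mm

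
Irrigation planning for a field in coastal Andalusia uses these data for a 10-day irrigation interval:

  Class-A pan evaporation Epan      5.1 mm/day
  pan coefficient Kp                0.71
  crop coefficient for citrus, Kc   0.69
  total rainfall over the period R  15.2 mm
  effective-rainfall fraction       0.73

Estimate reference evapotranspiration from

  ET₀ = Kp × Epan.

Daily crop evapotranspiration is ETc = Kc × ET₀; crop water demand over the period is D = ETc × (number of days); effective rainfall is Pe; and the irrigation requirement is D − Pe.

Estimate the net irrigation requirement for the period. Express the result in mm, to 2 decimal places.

13.89 mm

ET₀ = 0.71 × 5.1 = 3.6210 mm/d
ETc = Kc × ET₀ = 0.69 × 3.6210 = 2.4985 mm/d
Crop demand D = ETc × 10 d = 2.4985 × 10 = 24.985 mm
Pe = 0.73 × 15.2 = 11.096 mm
D − Pe = 24.985 − 11.096 = 13.889 mm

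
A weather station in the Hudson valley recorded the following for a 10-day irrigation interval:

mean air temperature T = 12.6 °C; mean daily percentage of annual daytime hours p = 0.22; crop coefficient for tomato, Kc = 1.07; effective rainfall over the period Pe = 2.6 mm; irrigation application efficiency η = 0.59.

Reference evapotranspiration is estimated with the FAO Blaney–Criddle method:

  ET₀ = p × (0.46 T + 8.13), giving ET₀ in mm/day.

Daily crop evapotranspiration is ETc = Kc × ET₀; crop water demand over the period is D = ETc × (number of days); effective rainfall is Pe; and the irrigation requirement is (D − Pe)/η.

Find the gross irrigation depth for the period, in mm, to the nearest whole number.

51 mm

ET₀ = 0.22 × (0.46 × 12.6 + 8.13) = 0.22 × 13.926 = 3.0637 mm/d
ETc = Kc × ET₀ = 1.07 × 3.0637 = 3.2782 mm/d
Crop demand D = ETc × 10 d = 3.2782 × 10 = 32.782 mm
D − Pe = 32.782 − 2.6 = 30.182 mm
Gross irrigation = 30.182 / 0.59 = 51.156 mm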